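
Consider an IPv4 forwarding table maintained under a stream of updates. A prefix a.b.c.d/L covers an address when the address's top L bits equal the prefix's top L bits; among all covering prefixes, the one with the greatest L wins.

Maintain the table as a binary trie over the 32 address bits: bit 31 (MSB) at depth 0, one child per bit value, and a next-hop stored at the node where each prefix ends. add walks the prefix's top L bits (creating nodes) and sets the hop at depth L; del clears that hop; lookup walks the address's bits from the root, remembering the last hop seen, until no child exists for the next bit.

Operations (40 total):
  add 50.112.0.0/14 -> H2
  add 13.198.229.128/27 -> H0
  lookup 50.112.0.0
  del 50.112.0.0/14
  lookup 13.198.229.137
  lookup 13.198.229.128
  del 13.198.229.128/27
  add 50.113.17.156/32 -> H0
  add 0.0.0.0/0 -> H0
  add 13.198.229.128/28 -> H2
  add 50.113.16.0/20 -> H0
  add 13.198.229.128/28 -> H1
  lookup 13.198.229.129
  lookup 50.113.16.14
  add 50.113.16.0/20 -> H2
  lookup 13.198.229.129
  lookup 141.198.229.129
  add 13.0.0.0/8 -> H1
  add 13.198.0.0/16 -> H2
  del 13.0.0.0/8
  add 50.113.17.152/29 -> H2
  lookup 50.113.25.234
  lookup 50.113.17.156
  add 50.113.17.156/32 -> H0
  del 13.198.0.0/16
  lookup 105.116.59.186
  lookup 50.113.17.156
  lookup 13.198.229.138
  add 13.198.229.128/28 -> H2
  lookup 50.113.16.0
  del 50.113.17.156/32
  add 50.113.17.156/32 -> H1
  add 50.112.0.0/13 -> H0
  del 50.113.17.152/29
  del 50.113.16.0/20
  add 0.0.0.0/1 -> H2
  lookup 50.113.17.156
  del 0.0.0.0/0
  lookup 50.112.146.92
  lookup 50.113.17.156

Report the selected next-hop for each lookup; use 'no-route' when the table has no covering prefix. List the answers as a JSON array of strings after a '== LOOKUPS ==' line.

Trace:
  add 50.112.0.0/14 -> H2 at depth 14
  add 13.198.229.128/27 -> H0 at depth 27
  lookup 50.112.0.0: bits 00110010011100 walk d0:-→d1:-→d2:-→d3:-→d4:-→d5:-→d6:-→d7:-→d8:-→d9:-→d10:-→d11:-→d12:-→d13:-→d14:H2 -> H2
  - 50.112.0.0/14 clear@14
  lookup 13.198.229.137: bits 000011011100011011100101100 walk d0:-→d1:-→d2:-→d3:-→d4:-→d5:-→d6:-→d7:-→d8:-→d9:-→d10:-→d11:-→d12:-→d13:-→d14:-→d15:-→d16:-→d17:-→d18:-→d19:-→d20:-→d21:-→d22:-→d23:-→d24:-→d25:-→d26:-→d27:H0 -> H0
  lookup 13.198.229.128: bits 000011011100011011100101100 walk d0:-→d1:-→d2:-→d3:-→d4:-→d5:-→d6:-→d7:-→d8:-→d9:-→d10:-→d11:-→d12:-→d13:-→d14:-→d15:-→d16:-→d17:-→d18:-→d19:-→d20:-→d21:-→d22:-→d23:-→d24:-→d25:-→d26:-→d27:H0 -> H0
  - 13.198.229.128/27 clear@27
  add 50.113.17.156/32 -> H0 at depth 32
  add 0.0.0.0/0 -> H0 at depth 0
  add 13.198.229.128/28 -> H2 at depth 28
  add 50.113.16.0/20 -> H0 at depth 20
  add 13.198.229.128/28 -> H1 at depth 28
  lookup 13.198.229.129: bits 0000110111000110111001011000 walk d0:H0→d1:-→d2:-→d3:-→d4:-→d5:-→d6:-→d7:-→d8:-→d9:-→d10:-→d11:-→d12:-→d13:-→d14:-→d15:-→d16:-→d17:-→d18:-→d19:-→d20:-→d21:-→d22:-→d23:-→d24:-→d25:-→d26:-→d27:-→d28:H1 -> H1
  lookup 50.113.16.14: bits 00110010011100010001000 walk d0:H0→d1:-→d2:-→d3:-→d4:-→d5:-→d6:-→d7:-→d8:-→d9:-→d10:-→d11:-→d12:-→d13:-→d14:-→d15:-→d16:-→d17:-→d18:-→d19:-→d20:H0→d21:-→d22:-→d23:- -> H0
  add 50.113.16.0/20 -> H2 at depth 20
  lookup 13.198.229.129: bits 0000110111000110111001011000 walk d0:H0→d1:-→d2:-→d3:-→d4:-→d5:-→d6:-→d7:-→d8:-→d9:-→d10:-→d11:-→d12:-→d13:-→d14:-→d15:-→d16:-→d17:-→d18:-→d19:-→d20:-→d21:-→d22:-→d23:-→d24:-→d25:-→d26:-→d27:-→d28:H1 -> H1
  lookup 141.198.229.129: bits ε walk d0:H0 -> H0
  add 13.0.0.0/8 -> H1 at depth 8
  add 13.198.0.0/16 -> H2 at depth 16
  - 13.0.0.0/8 clear@8
  add 50.113.17.152/29 -> H2 at depth 29
  lookup 50.113.25.234: bits 00110010011100010001 walk d0:H0→d1:-→d2:-→d3:-→d4:-→d5:-→d6:-→d7:-→d8:-→d9:-→d10:-→d11:-→d12:-→d13:-→d14:-→d15:-→d16:-→d17:-→d18:-→d19:-→d20:H2 -> H2
  lookup 50.113.17.156: bits 00110010011100010001000110011100 walk d0:H0→d1:-→d2:-→d3:-→d4:-→d5:-→d6:-→d7:-→d8:-→d9:-→d10:-→d11:-→d12:-→d13:-→d14:-→d15:-→d16:-→d17:-→d18:-→d19:-→d20:H2→d21:-→d22:-→d23:-→d24:-→d25:-→d26:-→d27:-→d28:-→d29:H2→d30:-→d31:-→d32:H0 -> H0
  add 50.113.17.156/32 -> H0 at depth 32
  - 13.198.0.0/16 clear@16
  lookup 105.116.59.186: bits 0 walk d0:H0→d1:- -> H0
  lookup 50.113.17.156: bits 00110010011100010001000110011100 walk d0:H0→d1:-→d2:-→d3:-→d4:-→d5:-→d6:-→d7:-→d8:-→d9:-→d10:-→d11:-→d12:-→d13:-→d14:-→d15:-→d16:-→d17:-→d18:-→d19:-→d20:H2→d21:-→d22:-→d23:-→d24:-→d25:-→d26:-→d27:-→d28:-→d29:H2→d30:-→d31:-→d32:H0 -> H0
  lookup 13.198.229.138: bits 0000110111000110111001011000 walk d0:H0→d1:-→d2:-→d3:-→d4:-→d5:-→d6:-→d7:-→d8:-→d9:-→d10:-→d11:-→d12:-→d13:-→d14:-→d15:-→d16:-→d17:-→d18:-→d19:-→d20:-→d21:-→d22:-→d23:-→d24:-→d25:-→d26:-→d27:-→d28:H1 -> H1
  add 13.198.229.128/28 -> H2 at depth 28
  lookup 50.113.16.0: bits 00110010011100010001000 walk d0:H0→d1:-→d2:-→d3:-→d4:-→d5:-→d6:-→d7:-→d8:-→d9:-→d10:-→d11:-→d12:-→d13:-→d14:-→d15:-→d16:-→d17:-→d18:-→d19:-→d20:H2→d21:-→d22:-→d23:- -> H2
  - 50.113.17.156/32 clear@32
  add 50.113.17.156/32 -> H1 at depth 32
  add 50.112.0.0/13 -> H0 at depth 13
  - 50.113.17.152/29 clear@29
  - 50.113.16.0/20 clear@20
  add 0.0.0.0/1 -> H2 at depth 1
  lookup 50.113.17.156: bits 00110010011100010001000110011100 walk d0:H0→d1:H2→d2:-→d3:-→d4:-→d5:-→d6:-→d7:-→d8:-→d9:-→d10:-→d11:-→d12:-→d13:H0→d14:-→d15:-→d16:-→d17:-→d18:-→d19:-→d20:-→d21:-→d22:-→d23:-→d24:-→d25:-→d26:-→d27:-→d28:-→d29:-→d30:-→d31:-→d32:H1 -> H1
  - 0.0.0.0/0 clear@0
  lookup 50.112.146.92: bits 001100100111000 walk d0:-→d1:H2→d2:-→d3:-→d4:-→d5:-→d6:-→d7:-→d8:-→d9:-→d10:-→d11:-→d12:-→d13:H0→d14:-→d15:- -> H0
  lookup 50.113.17.156: bits 00110010011100010001000110011100 walk d0:-→d1:H2→d2:-→d3:-→d4:-→d5:-→d6:-→d7:-→d8:-→d9:-→d10:-→d11:-→d12:-→d13:H0→d14:-→d15:-→d16:-→d17:-→d18:-→d19:-→d20:-→d21:-→d22:-→d23:-→d24:-→d25:-→d26:-→d27:-→d28:-→d29:-→d30:-→d31:-→d32:H1 -> H1

== LOOKUPS ==
["H2","H0","H0","H1","H0","H1","H0","H2","H0","H0","H0","H1","H2","H1","H0","H1"]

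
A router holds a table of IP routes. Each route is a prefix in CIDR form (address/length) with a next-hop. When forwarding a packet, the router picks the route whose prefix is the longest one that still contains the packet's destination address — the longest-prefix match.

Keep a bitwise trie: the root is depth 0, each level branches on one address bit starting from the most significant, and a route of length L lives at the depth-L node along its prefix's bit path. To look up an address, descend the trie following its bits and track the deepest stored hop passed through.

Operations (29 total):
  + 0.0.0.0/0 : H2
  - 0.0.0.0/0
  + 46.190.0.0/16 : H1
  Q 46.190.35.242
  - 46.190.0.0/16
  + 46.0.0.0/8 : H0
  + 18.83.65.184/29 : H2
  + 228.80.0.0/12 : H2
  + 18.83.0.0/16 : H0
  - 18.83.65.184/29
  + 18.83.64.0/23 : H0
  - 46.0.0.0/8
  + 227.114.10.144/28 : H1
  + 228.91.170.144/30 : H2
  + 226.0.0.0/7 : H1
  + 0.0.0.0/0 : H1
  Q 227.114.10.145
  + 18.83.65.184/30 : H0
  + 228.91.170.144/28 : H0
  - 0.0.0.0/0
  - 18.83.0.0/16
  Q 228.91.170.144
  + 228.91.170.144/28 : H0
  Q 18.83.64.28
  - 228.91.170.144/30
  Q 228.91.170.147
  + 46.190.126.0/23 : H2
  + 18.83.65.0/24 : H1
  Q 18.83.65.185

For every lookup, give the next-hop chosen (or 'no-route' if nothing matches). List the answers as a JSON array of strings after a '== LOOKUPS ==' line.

Process each operation:
  add 0.0.0.0/0 -> H2 at depth 0
  - 0.0.0.0/0 clear@0
  add 46.190.0.0/16 -> H1 at depth 16
  Q 46.190.35.242: descend 0010111010111110 ; hops seen [H1] ; pick H1
  - 46.190.0.0/16 clear@16
  add 46.0.0.0/8 -> H0 at depth 8
  add 18.83.65.184/29 -> H2 at depth 29
  add 228.80.0.0/12 -> H2 at depth 12
  add 18.83.0.0/16 -> H0 at depth 16
  - 18.83.65.184/29 clear@29
  add 18.83.64.0/23 -> H0 at depth 23
  - 46.0.0.0/8 clear@8
  add 227.114.10.144/28 -> H1 at depth 28
  add 228.91.170.144/30 -> H2 at depth 30
  add 226.0.0.0/7 -> H1 at depth 7
  add 0.0.0.0/0 -> H1 at depth 0
  Q 227.114.10.145: descend 1110001101110010000010101001 ; hops seen [H1,H1,H1] ; pick H1
  add 18.83.65.184/30 -> H0 at depth 30
  add 228.91.170.144/28 -> H0 at depth 28
  - 0.0.0.0/0 clear@0
  - 18.83.0.0/16 clear@16
  Q 228.91.170.144: descend 111001000101101110101010100100 ; hops seen [H2,H0,H2] ; pick H2
  add 228.91.170.144/28 -> H0 at depth 28
  Q 18.83.64.28: descend 00010010010100110100000 ; hops seen [H0] ; pick H0
  - 228.91.170.144/30 clear@30
  Q 228.91.170.147: descend 111001000101101110101010100100 ; hops seen [H2,H0] ; pick H0
  add 46.190.126.0/23 -> H2 at depth 23
  add 18.83.65.0/24 -> H1 at depth 24
  Q 18.83.65.185: descend 000100100101001101000001101110 ; hops seen [H0,H1,H0] ; pick H0

== LOOKUPS ==
["H1","H1","H2","H0","H0","H0"]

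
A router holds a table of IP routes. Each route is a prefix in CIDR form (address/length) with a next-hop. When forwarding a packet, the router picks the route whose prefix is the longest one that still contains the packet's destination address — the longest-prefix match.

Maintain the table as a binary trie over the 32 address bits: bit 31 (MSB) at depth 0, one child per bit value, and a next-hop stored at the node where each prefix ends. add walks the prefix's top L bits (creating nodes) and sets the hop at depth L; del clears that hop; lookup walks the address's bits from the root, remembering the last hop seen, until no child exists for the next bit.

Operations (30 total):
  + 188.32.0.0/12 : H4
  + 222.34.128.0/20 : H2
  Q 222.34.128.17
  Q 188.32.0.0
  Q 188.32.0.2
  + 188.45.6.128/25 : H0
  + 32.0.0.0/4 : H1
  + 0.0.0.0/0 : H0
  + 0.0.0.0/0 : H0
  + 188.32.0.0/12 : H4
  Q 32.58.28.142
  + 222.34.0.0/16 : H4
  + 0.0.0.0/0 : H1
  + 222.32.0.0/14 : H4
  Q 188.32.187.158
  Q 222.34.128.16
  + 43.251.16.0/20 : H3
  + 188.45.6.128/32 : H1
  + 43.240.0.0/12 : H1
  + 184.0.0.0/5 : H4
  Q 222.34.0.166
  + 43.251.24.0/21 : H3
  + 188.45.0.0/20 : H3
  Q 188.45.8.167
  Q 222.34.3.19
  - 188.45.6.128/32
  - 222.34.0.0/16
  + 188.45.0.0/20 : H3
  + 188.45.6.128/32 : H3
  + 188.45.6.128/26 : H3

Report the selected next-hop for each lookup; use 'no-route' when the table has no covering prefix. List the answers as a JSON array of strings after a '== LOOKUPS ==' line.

Process each operation:
  add 188.32.0.0/12 -> H4 at depth 12
  add 222.34.128.0/20 -> H2 at depth 20
  Q 222.34.128.17: descend 11011110001000101000 ; hops seen [H2] ; pick H2
  Q 188.32.0.0: descend 101111000010 ; hops seen [H4] ; pick H4
  Q 188.32.0.2: descend 101111000010 ; hops seen [H4] ; pick H4
  add 188.45.6.128/25 -> H0 at depth 25
  add 32.0.0.0/4 -> H1 at depth 4
  add 0.0.0.0/0 -> H0 at depth 0
  add 0.0.0.0/0 -> H0 at depth 0
  add 188.32.0.0/12 -> H4 at depth 12
  Q 32.58.28.142: descend 0010 ; hops seen [H0,H1] ; pick H1
  add 222.34.0.0/16 -> H4 at depth 16
  add 0.0.0.0/0 -> H1 at depth 0
  add 222.32.0.0/14 -> H4 at depth 14
  Q 188.32.187.158: descend 101111000010 ; hops seen [H1,H4] ; pick H4
  Q 222.34.128.16: descend 11011110001000101000 ; hops seen [H1,H4,H4,H2] ; pick H2
  add 43.251.16.0/20 -> H3 at depth 20
  add 188.45.6.128/32 -> H1 at depth 32
  add 43.240.0.0/12 -> H1 at depth 12
  add 184.0.0.0/5 -> H4 at depth 5
  Q 222.34.0.166: descend 1101111000100010 ; hops seen [H1,H4,H4] ; pick H4
  add 43.251.24.0/21 -> H3 at depth 21
  add 188.45.0.0/20 -> H3 at depth 20
  Q 188.45.8.167: descend 10111100001011010000 ; hops seen [H1,H4,H4,H3] ; pick H3
  Q 222.34.3.19: descend 1101111000100010 ; hops seen [H1,H4,H4] ; pick H4
  del 188.45.6.128/32 (clear depth 32)
  del 222.34.0.0/16 (clear depth 16)
  add 188.45.0.0/20 -> H3 at depth 20
  add 188.45.6.128/32 -> H3 at depth 32
  add 188.45.6.128/26 -> H3 at depth 26

== LOOKUPS ==
["H2","H4","H4","H1","H4","H2","H4","H3","H4"]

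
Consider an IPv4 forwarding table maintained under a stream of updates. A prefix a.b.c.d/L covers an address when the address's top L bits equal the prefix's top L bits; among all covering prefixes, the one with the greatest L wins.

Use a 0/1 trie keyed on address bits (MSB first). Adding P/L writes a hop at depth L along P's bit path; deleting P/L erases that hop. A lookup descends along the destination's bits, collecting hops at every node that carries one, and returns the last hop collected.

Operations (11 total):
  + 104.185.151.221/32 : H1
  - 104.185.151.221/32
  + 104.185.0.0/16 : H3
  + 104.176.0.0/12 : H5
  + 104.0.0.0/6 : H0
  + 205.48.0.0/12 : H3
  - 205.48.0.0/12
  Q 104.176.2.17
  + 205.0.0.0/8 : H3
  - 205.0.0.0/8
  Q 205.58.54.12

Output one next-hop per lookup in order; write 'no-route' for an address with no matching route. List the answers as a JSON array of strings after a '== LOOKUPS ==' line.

Process each operation:
  add 104.185.151.221/32 -> H1 at depth 32
  del 104.185.151.221/32 (clear depth 32)
  add 104.185.0.0/16 -> H3 at depth 16
  add 104.176.0.0/12 -> H5 at depth 12
  add 104.0.0.0/6 -> H0 at depth 6
  add 205.48.0.0/12 -> H3 at depth 12
  del 205.48.0.0/12 (clear depth 12)
  lookup 104.176.2.17: bits 011010001011 walk d0:-→d1:-→d2:-→d3:-→d4:-→d5:-→d6:H0→d7:-→d8:-→d9:-→d10:-→d11:-→d12:H5 -> H5
  add 205.0.0.0/8 -> H3 at depth 8
  del 205.0.0.0/8 (clear depth 8)
  lookup 205.58.54.12: bits 110011010011 walk d0:-→d1:-→d2:-→d3:-→d4:-→d5:-→d6:-→d7:-→d8:-→d9:-→d10:-→d11:-→d12:- -> no-route

== LOOKUPS ==
["H5","no-route"]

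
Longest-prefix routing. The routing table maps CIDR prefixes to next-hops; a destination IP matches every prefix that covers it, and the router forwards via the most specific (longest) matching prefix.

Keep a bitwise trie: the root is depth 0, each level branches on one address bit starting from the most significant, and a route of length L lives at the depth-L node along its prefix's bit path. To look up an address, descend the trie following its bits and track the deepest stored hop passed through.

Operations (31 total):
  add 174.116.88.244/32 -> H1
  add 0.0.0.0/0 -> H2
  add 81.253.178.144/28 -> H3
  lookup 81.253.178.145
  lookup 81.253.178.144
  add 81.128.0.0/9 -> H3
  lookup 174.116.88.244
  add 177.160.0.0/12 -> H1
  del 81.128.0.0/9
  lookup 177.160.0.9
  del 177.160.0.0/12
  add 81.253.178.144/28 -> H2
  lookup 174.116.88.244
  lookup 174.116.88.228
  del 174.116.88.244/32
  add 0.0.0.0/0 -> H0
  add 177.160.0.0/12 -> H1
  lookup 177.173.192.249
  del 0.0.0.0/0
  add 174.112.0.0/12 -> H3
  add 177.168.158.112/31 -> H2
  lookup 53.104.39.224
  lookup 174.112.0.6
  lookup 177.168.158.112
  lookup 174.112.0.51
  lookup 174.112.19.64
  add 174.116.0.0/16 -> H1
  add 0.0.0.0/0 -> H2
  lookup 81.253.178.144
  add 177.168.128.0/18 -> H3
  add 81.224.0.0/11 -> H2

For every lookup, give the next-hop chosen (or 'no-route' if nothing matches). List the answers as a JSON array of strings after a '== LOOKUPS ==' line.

Process each operation:
  add 174.116.88.244/32 -> H1 at depth 32
  add 0.0.0.0/0 -> H2 at depth 0
  add 81.253.178.144/28 -> H3 at depth 28
  lookup 81.253.178.145: bits 0101000111111101101100101001 walk d0:H2→d1:-→d2:-→d3:-→d4:-→d5:-→d6:-→d7:-→d8:-→d9:-→d10:-→d11:-→d12:-→d13:-→d14:-→d15:-→d16:-→d17:-→d18:-→d19:-→d20:-→d21:-→d22:-→d23:-→d24:-→d25:-→d26:-→d27:-→d28:H3 -> H3
  lookup 81.253.178.144: bits 0101000111111101101100101001 walk d0:H2→d1:-→d2:-→d3:-→d4:-→d5:-→d6:-→d7:-→d8:-→d9:-→d10:-→d11:-→d12:-→d13:-→d14:-→d15:-→d16:-→d17:-→d18:-→d19:-→d20:-→d21:-→d22:-→d23:-→d24:-→d25:-→d26:-→d27:-→d28:H3 -> H3
  add 81.128.0.0/9 -> H3 at depth 9
  lookup 174.116.88.244: bits 10101110011101000101100011110100 walk d0:H2→d1:-→d2:-→d3:-→d4:-→d5:-→d6:-→d7:-→d8:-→d9:-→d10:-→d11:-→d12:-→d13:-→d14:-→d15:-→d16:-→d17:-→d18:-→d19:-→d20:-→d21:-→d22:-→d23:-→d24:-→d25:-→d26:-→d27:-→d28:-→d29:-→d30:-→d31:-→d32:H1 -> H1
  add 177.160.0.0/12 -> H1 at depth 12
  del 81.128.0.0/9 (clear depth 9)
  lookup 177.160.0.9: bits 101100011010 walk d0:H2→d1:-→d2:-→d3:-→d4:-→d5:-→d6:-→d7:-→d8:-→d9:-→d10:-→d11:-→d12:H1 -> H1
  del 177.160.0.0/12 (clear depth 12)
  add 81.253.178.144/28 -> H2 at depth 28
  lookup 174.116.88.244: bits 10101110011101000101100011110100 walk d0:H2→d1:-→d2:-→d3:-→d4:-→d5:-→d6:-→d7:-→d8:-→d9:-→d10:-→d11:-→d12:-→d13:-→d14:-→d15:-→d16:-→d17:-→d18:-→d19:-→d20:-→d21:-→d22:-→d23:-→d24:-→d25:-→d26:-→d27:-→d28:-→d29:-→d30:-→d31:-→d32:H1 -> H1
  lookup 174.116.88.228: bits 101011100111010001011000111 walk d0:H2→d1:-→d2:-→d3:-→d4:-→d5:-→d6:-→d7:-→d8:-→d9:-→d10:-→d11:-→d12:-→d13:-→d14:-→d15:-→d16:-→d17:-→d18:-→d19:-→d20:-→d21:-→d22:-→d23:-→d24:-→d25:-→d26:-→d27:- -> H2
  del 174.116.88.244/32 (clear depth 32)
  add 0.0.0.0/0 -> H0 at depth 0
  add 177.160.0.0/12 -> H1 at depth 12
  lookup 177.173.192.249: bits 101100011010 walk d0:H0→d1:-→d2:-→d3:-→d4:-→d5:-→d6:-→d7:-→d8:-→d9:-→d10:-→d11:-→d12:H1 -> H1
  del 0.0.0.0/0 (clear depth 0)
  add 174.112.0.0/12 -> H3 at depth 12
  add 177.168.158.112/31 -> H2 at depth 31
  lookup 53.104.39.224: bits 0 walk d0:-→d1:- -> no-route
  lookup 174.112.0.6: bits 1010111001110 walk d0:-→d1:-→d2:-→d3:-→d4:-→d5:-→d6:-→d7:-→d8:-→d9:-→d10:-→d11:-→d12:H3→d13:- -> H3
  lookup 177.168.158.112: bits 1011000110101000100111100111000 walk d0:-→d1:-→d2:-→d3:-→d4:-→d5:-→d6:-→d7:-→d8:-→d9:-→d10:-→d11:-→d12:H1→d13:-→d14:-→d15:-→d16:-→d17:-→d18:-→d19:-→d20:-→d21:-→d22:-→d23:-→d24:-→d25:-→d26:-→d27:-→d28:-→d29:-→d30:-→d31:H2 -> H2
  lookup 174.112.0.51: bits 1010111001110 walk d0:-→d1:-→d2:-→d3:-→d4:-→d5:-→d6:-→d7:-→d8:-→d9:-→d10:-→d11:-→d12:H3→d13:- -> H3
  lookup 174.112.19.64: bits 1010111001110 walk d0:-→d1:-→d2:-→d3:-→d4:-→d5:-→d6:-→d7:-→d8:-→d9:-→d10:-→d11:-→d12:H3→d13:- -> H3
  add 174.116.0.0/16 -> H1 at depth 16
  add 0.0.0.0/0 -> H2 at depth 0
  lookup 81.253.178.144: bits 0101000111111101101100101001 walk d0:H2→d1:-→d2:-→d3:-→d4:-→d5:-→d6:-→d7:-→d8:-→d9:-→d10:-→d11:-→d12:-→d13:-→d14:-→d15:-→d16:-→d17:-→d18:-→d19:-→d20:-→d21:-→d22:-→d23:-→d24:-→d25:-→d26:-→d27:-→d28:H2 -> H2
  add 177.168.128.0/18 -> H3 at depth 18
  add 81.224.0.0/11 -> H2 at depth 11

== LOOKUPS ==
["H3","H3","H1","H1","H1","H2","H1","no-route","H3","H2","H3","H3","H2"]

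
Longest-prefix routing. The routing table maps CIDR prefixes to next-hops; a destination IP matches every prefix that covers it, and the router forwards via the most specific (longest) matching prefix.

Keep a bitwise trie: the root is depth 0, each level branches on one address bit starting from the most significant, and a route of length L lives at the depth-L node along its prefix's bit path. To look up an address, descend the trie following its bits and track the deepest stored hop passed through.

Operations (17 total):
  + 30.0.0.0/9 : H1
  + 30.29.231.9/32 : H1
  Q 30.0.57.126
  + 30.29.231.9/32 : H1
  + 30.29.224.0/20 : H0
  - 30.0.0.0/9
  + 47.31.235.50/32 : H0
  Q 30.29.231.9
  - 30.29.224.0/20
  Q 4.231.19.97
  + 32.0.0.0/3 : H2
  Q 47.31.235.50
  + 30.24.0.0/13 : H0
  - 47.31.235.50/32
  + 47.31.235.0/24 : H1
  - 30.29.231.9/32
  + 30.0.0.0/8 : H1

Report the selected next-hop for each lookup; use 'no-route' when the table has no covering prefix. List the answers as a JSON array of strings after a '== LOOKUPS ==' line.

Trace:
  add 30.0.0.0/9 -> H1 at depth 9
  add 30.29.231.9/32 -> H1 at depth 32
  Q 30.0.57.126: descend 00011110000 ; hops seen [H1] ; pick H1
  add 30.29.231.9/32 -> H1 at depth 32
  add 30.29.224.0/20 -> H0 at depth 20
  del 30.0.0.0/9 (clear depth 9)
  add 47.31.235.50/32 -> H0 at depth 32
  Q 30.29.231.9: descend 00011110000111011110011100001001 ; hops seen [H0,H1] ; pick H1
  del 30.29.224.0/20 (clear depth 20)
  Q 4.231.19.97: descend 000 ; hops seen [∅] ; pick no-route
  add 32.0.0.0/3 -> H2 at depth 3
  Q 47.31.235.50: descend 00101111000111111110101100110010 ; hops seen [H2,H0] ; pick H0
  add 30.24.0.0/13 -> H0 at depth 13
  del 47.31.235.50/32 (clear depth 32)
  add 47.31.235.0/24 -> H1 at depth 24
  del 30.29.231.9/32 (clear depth 32)
  add 30.0.0.0/8 -> H1 at depth 8

== LOOKUPS ==
["H1","H1","no-route","H0"]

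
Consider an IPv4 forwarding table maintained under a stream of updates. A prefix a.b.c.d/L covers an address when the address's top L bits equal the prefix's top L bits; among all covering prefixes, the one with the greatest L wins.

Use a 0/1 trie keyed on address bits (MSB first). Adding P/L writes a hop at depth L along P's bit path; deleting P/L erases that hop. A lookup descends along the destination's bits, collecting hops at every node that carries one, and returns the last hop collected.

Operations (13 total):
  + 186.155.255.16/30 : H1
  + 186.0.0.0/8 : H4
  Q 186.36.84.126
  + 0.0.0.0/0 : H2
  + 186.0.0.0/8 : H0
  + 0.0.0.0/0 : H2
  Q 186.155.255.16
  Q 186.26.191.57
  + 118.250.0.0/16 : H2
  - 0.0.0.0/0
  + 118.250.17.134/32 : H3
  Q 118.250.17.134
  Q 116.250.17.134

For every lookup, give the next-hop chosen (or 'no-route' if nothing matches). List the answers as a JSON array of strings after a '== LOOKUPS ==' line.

Apply in order:
  + 186.155.255.16/30 (H1) depth=30
  + 186.0.0.0/8 (H4) depth=8
  lookup 186.36.84.126: bits 10111010 walk d0:-→d1:-→d2:-→d3:-→d4:-→d5:-→d6:-→d7:-→d8:H4 -> H4
  + 0.0.0.0/0 (H2) depth=0
  + 186.0.0.0/8 (H0) depth=8
  + 0.0.0.0/0 (H2) depth=0
  lookup 186.155.255.16: bits 101110101001101111111111000100 walk d0:H2→d1:-→d2:-→d3:-→d4:-→d5:-→d6:-→d7:-→d8:H0→d9:-→d10:-→d11:-→d12:-→d13:-→d14:-→d15:-→d16:-→d17:-→d18:-→d19:-→d20:-→d21:-→d22:-→d23:-→d24:-→d25:-→d26:-→d27:-→d28:-→d29:-→d30:H1 -> H1
  lookup 186.26.191.57: bits 10111010 walk d0:H2→d1:-→d2:-→d3:-→d4:-→d5:-→d6:-→d7:-→d8:H0 -> H0
  + 118.250.0.0/16 (H2) depth=16
  - 0.0.0.0/0 clear@0
  + 118.250.17.134/32 (H3) depth=32
  lookup 118.250.17.134: bits 01110110111110100001000110000110 walk d0:-→d1:-→d2:-→d3:-→d4:-→d5:-→d6:-→d7:-→d8:-→d9:-→d10:-→d11:-→d12:-→d13:-→d14:-→d15:-→d16:H2→d17:-→d18:-→d19:-→d20:-→d21:-→d22:-→d23:-→d24:-→d25:-→d26:-→d27:-→d28:-→d29:-→d30:-→d31:-→d32:H3 -> H3
  lookup 116.250.17.134: bits 011101 walk d0:-→d1:-→d2:-→d3:-→d4:-→d5:-→d6:- -> no-route

== LOOKUPS ==
["H4","H1","H0","H3","no-route"]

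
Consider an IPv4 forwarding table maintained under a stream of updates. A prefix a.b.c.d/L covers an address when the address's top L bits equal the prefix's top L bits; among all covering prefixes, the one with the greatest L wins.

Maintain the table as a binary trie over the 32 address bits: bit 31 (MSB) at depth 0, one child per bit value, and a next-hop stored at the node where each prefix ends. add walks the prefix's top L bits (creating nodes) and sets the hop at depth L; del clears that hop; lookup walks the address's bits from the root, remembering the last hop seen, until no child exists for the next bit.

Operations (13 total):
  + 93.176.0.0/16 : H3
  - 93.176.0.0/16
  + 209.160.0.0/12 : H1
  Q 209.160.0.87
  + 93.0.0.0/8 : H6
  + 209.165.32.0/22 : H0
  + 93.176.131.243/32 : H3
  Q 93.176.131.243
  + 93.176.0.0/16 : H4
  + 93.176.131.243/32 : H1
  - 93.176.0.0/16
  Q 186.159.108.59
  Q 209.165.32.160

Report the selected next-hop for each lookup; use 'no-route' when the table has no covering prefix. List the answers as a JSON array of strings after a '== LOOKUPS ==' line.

Apply in order:
  add 93.176.0.0/16 -> H3 at depth 16
  del 93.176.0.0/16 (clear depth 16)
  add 209.160.0.0/12 -> H1 at depth 12
  ? 209.160.0.87  path d0:-→d1:-→d2:-→d3:-→d4:-→d5:-→d6:-→d7:-→d8:-→d9:-→d10:-→d11:-→d12:H1  best=H1
  add 93.0.0.0/8 -> H6 at depth 8
  add 209.165.32.0/22 -> H0 at depth 22
  add 93.176.131.243/32 -> H3 at depth 32
  ? 93.176.131.243  path d0:-→d1:-→d2:-→d3:-→d4:-→d5:-→d6:-→d7:-→d8:H6→d9:-→d10:-→d11:-→d12:-→d13:-→d14:-→d15:-→d16:-→d17:-→d18:-→d19:-→d20:-→d21:-→d22:-→d23:-→d24:-→d25:-→d26:-→d27:-→d28:-→d29:-→d30:-→d31:-→d32:H3  best=H3
  add 93.176.0.0/16 -> H4 at depth 16
  add 93.176.131.243/32 -> H1 at depth 32
  del 93.176.0.0/16 (clear depth 16)
  ? 186.159.108.59  path d0:-→d1:-  best=no-route
  ? 209.165.32.160  path d0:-→d1:-→d2:-→d3:-→d4:-→d5:-→d6:-→d7:-→d8:-→d9:-→d10:-→d11:-→d12:H1→d13:-→d14:-→d15:-→d16:-→d17:-→d18:-→d19:-→d20:-→d21:-→d22:H0  best=H0

== LOOKUPS ==
["H1","H3","no-route","H0"]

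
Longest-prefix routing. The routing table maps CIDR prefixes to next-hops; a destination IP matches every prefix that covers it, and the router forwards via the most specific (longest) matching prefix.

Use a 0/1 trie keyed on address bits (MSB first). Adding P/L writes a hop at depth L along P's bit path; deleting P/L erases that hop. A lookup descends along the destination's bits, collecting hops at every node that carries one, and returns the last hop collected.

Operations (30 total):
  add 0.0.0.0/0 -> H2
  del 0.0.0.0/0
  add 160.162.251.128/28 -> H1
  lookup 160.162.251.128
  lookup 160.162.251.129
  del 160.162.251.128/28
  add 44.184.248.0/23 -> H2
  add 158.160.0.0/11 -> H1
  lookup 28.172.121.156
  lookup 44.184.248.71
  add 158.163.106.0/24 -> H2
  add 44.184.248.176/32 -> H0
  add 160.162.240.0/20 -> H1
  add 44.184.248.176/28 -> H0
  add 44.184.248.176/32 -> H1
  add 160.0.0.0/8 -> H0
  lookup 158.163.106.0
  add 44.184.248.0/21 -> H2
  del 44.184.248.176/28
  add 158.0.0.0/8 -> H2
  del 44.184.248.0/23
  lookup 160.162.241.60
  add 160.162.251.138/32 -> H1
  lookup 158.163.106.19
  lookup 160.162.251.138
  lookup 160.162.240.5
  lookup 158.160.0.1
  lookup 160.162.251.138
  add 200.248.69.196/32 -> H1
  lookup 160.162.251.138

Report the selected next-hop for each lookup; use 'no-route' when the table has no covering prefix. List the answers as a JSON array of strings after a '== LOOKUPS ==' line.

Trace:
  add 0.0.0.0/0 -> H2 at depth 0
  - 0.0.0.0/0 clear@0
  add 160.162.251.128/28 -> H1 at depth 28
  Q 160.162.251.128: descend 1010000010100010111110111000 ; hops seen [H1] ; pick H1
  Q 160.162.251.129: descend 1010000010100010111110111000 ; hops seen [H1] ; pick H1
  - 160.162.251.128/28 clear@28
  add 44.184.248.0/23 -> H2 at depth 23
  add 158.160.0.0/11 -> H1 at depth 11
  Q 28.172.121.156: descend 00 ; hops seen [∅] ; pick no-route
  Q 44.184.248.71: descend 00101100101110001111100 ; hops seen [H2] ; pick H2
  add 158.163.106.0/24 -> H2 at depth 24
  add 44.184.248.176/32 -> H0 at depth 32
  add 160.162.240.0/20 -> H1 at depth 20
  add 44.184.248.176/28 -> H0 at depth 28
  add 44.184.248.176/32 -> H1 at depth 32
  add 160.0.0.0/8 -> H0 at depth 8
  Q 158.163.106.0: descend 100111101010001101101010 ; hops seen [H1,H2] ; pick H2
  add 44.184.248.0/21 -> H2 at depth 21
  - 44.184.248.176/28 clear@28
  add 158.0.0.0/8 -> H2 at depth 8
  - 44.184.248.0/23 clear@23
  Q 160.162.241.60: descend 10100000101000101111 ; hops seen [H0,H1] ; pick H1
  add 160.162.251.138/32 -> H1 at depth 32
  Q 158.163.106.19: descend 100111101010001101101010 ; hops seen [H2,H1,H2] ; pick H2
  Q 160.162.251.138: descend 10100000101000101111101110001010 ; hops seen [H0,H1,H1] ; pick H1
  Q 160.162.240.5: descend 10100000101000101111 ; hops seen [H0,H1] ; pick H1
  Q 158.160.0.1: descend 10011110101000 ; hops seen [H2,H1] ; pick H1
  Q 160.162.251.138: descend 10100000101000101111101110001010 ; hops seen [H0,H1,H1] ; pick H1
  add 200.248.69.196/32 -> H1 at depth 32
  Q 160.162.251.138: descend 10100000101000101111101110001010 ; hops seen [H0,H1,H1] ; pick H1

== LOOKUPS ==
["H1","H1","no-route","H2","H2","H1","H2","H1","H1","H1","H1","H1"]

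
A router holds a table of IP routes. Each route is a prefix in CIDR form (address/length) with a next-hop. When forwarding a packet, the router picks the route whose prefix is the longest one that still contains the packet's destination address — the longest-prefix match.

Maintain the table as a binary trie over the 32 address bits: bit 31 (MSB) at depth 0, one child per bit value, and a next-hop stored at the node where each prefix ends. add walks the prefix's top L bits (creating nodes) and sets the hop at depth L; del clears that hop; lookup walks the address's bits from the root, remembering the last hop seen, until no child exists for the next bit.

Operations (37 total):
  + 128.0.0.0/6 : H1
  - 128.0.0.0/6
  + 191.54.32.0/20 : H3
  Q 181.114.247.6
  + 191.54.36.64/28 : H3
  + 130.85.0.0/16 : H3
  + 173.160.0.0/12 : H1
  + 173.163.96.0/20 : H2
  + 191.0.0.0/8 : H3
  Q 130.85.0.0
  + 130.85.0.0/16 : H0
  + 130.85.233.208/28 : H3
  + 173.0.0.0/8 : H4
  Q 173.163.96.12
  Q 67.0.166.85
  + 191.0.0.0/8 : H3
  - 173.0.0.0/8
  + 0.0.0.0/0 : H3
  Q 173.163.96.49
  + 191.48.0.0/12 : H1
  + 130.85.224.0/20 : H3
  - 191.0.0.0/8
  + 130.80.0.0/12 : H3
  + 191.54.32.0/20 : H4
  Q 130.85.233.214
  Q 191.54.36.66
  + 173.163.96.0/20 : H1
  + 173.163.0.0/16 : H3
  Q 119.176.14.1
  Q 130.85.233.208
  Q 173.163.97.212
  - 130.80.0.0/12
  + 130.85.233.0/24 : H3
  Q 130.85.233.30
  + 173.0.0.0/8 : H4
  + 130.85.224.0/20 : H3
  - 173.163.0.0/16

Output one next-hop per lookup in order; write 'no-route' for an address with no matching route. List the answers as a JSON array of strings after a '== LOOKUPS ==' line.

Trace:
  + 128.0.0.0/6 (H1) depth=6
  del 128.0.0.0/6 (clear depth 6)
  + 191.54.32.0/20 (H3) depth=20
  ? 181.114.247.6  path d0:-→d1:-→d2:-→d3:-→d4:-  best=no-route
  + 191.54.36.64/28 (H3) depth=28
  + 130.85.0.0/16 (H3) depth=16
  + 173.160.0.0/12 (H1) depth=12
  + 173.163.96.0/20 (H2) depth=20
  + 191.0.0.0/8 (H3) depth=8
  ? 130.85.0.0  path d0:-→d1:-→d2:-→d3:-→d4:-→d5:-→d6:-→d7:-→d8:-→d9:-→d10:-→d11:-→d12:-→d13:-→d14:-→d15:-→d16:H3  best=H3
  + 130.85.0.0/16 (H0) depth=16
  + 130.85.233.208/28 (H3) depth=28
  + 173.0.0.0/8 (H4) depth=8
  ? 173.163.96.12  path d0:-→d1:-→d2:-→d3:-→d4:-→d5:-→d6:-→d7:-→d8:H4→d9:-→d10:-→d11:-→d12:H1→d13:-→d14:-→d15:-→d16:-→d17:-→d18:-→d19:-→d20:H2  best=H2
  ? 67.0.166.85  path d0:-  best=no-route
  + 191.0.0.0/8 (H3) depth=8
  del 173.0.0.0/8 (clear depth 8)
  + 0.0.0.0/0 (H3) depth=0
  ? 173.163.96.49  path d0:H3→d1:-→d2:-→d3:-→d4:-→d5:-→d6:-→d7:-→d8:-→d9:-→d10:-→d11:-→d12:H1→d13:-→d14:-→d15:-→d16:-→d17:-→d18:-→d19:-→d20:H2  best=H2
  + 191.48.0.0/12 (H1) depth=12
  + 130.85.224.0/20 (H3) depth=20
  del 191.0.0.0/8 (clear depth 8)
  + 130.80.0.0/12 (H3) depth=12
  + 191.54.32.0/20 (H4) depth=20
  ? 130.85.233.214  path d0:H3→d1:-→d2:-→d3:-→d4:-→d5:-→d6:-→d7:-→d8:-→d9:-→d10:-→d11:-→d12:H3→d13:-→d14:-→d15:-→d16:H0→d17:-→d18:-→d19:-→d20:H3→d21:-→d22:-→d23:-→d24:-→d25:-→d26:-→d27:-→d28:H3  best=H3
  ? 191.54.36.66  path d0:H3→d1:-→d2:-→d3:-→d4:-→d5:-→d6:-→d7:-→d8:-→d9:-→d10:-→d11:-→d12:H1→d13:-→d14:-→d15:-→d16:-→d17:-→d18:-→d19:-→d20:H4→d21:-→d22:-→d23:-→d24:-→d25:-→d26:-→d27:-→d28:H3  best=H3
  + 173.163.96.0/20 (H1) depth=20
  + 173.163.0.0/16 (H3) depth=16
  ? 119.176.14.1  path d0:H3  best=H3
  ? 130.85.233.208  path d0:H3→d1:-→d2:-→d3:-→d4:-→d5:-→d6:-→d7:-→d8:-→d9:-→d10:-→d11:-→d12:H3→d13:-→d14:-→d15:-→d16:H0→d17:-→d18:-→d19:-→d20:H3→d21:-→d22:-→d23:-→d24:-→d25:-→d26:-→d27:-→d28:H3  best=H3
  ? 173.163.97.212  path d0:H3→d1:-→d2:-→d3:-→d4:-→d5:-→d6:-→d7:-→d8:-→d9:-→d10:-→d11:-→d12:H1→d13:-→d14:-→d15:-→d16:H3→d17:-→d18:-→d19:-→d20:H1  best=H1
  del 130.80.0.0/12 (clear depth 12)
  + 130.85.233.0/24 (H3) depth=24
  ? 130.85.233.30  path d0:H3→d1:-→d2:-→d3:-→d4:-→d5:-→d6:-→d7:-→d8:-→d9:-→d10:-→d11:-→d12:-→d13:-→d14:-→d15:-→d16:H0→d17:-→d18:-→d19:-→d20:H3→d21:-→d22:-→d23:-→d24:H3  best=H3
  + 173.0.0.0/8 (H4) depth=8
  + 130.85.224.0/20 (H3) depth=20
  del 173.163.0.0/16 (clear depth 16)

== LOOKUPS ==
["no-route","H3","H2","no-route","H2","H3","H3","H3","H3","H1","H3"]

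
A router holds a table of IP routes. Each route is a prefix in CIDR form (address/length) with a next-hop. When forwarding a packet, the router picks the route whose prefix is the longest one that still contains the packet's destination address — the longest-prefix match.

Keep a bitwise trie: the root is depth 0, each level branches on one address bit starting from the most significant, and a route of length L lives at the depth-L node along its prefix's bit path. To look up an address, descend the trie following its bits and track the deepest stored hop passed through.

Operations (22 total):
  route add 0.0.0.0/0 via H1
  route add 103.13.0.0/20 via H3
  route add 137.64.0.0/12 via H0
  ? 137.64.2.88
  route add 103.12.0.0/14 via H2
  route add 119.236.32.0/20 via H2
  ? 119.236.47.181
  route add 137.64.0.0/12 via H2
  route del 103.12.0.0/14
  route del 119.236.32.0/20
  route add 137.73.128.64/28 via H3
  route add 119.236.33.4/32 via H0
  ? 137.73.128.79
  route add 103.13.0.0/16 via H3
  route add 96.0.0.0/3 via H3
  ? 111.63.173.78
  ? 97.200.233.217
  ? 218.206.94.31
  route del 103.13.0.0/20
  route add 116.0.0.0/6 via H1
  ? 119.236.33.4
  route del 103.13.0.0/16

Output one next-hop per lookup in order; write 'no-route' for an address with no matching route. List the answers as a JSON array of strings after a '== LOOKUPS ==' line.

Process each operation:
  + 0.0.0.0/0 (H1) depth=0
  + 103.13.0.0/20 (H3) depth=20
  + 137.64.0.0/12 (H0) depth=12
  ? 137.64.2.88  path d0:H1→d1:-→d2:-→d3:-→d4:-→d5:-→d6:-→d7:-→d8:-→d9:-→d10:-→d11:-→d12:H0  best=H0
  + 103.12.0.0/14 (H2) depth=14
  + 119.236.32.0/20 (H2) depth=20
  ? 119.236.47.181  path d0:H1→d1:-→d2:-→d3:-→d4:-→d5:-→d6:-→d7:-→d8:-→d9:-→d10:-→d11:-→d12:-→d13:-→d14:-→d15:-→d16:-→d17:-→d18:-→d19:-→d20:H2  best=H2
  + 137.64.0.0/12 (H2) depth=12
  - 103.12.0.0/14 clear@14
  - 119.236.32.0/20 clear@20
  + 137.73.128.64/28 (H3) depth=28
  + 119.236.33.4/32 (H0) depth=32
  ? 137.73.128.79  path d0:H1→d1:-→d2:-→d3:-→d4:-→d5:-→d6:-→d7:-→d8:-→d9:-→d10:-→d11:-→d12:H2→d13:-→d14:-→d15:-→d16:-→d17:-→d18:-→d19:-→d20:-→d21:-→d22:-→d23:-→d24:-→d25:-→d26:-→d27:-→d28:H3  best=H3
  + 103.13.0.0/16 (H3) depth=16
  + 96.0.0.0/3 (H3) depth=3
  ? 111.63.173.78  path d0:H1→d1:-→d2:-→d3:H3→d4:-  best=H3
  ? 97.200.233.217  path d0:H1→d1:-→d2:-→d3:H3→d4:-→d5:-  best=H3
  ? 218.206.94.31  path d0:H1→d1:-  best=H1
  - 103.13.0.0/20 clear@20
  + 116.0.0.0/6 (H1) depth=6
  ? 119.236.33.4  path d0:H1→d1:-→d2:-→d3:H3→d4:-→d5:-→d6:H1→d7:-→d8:-→d9:-→d10:-→d11:-→d12:-→d13:-→d14:-→d15:-→d16:-→d17:-→d18:-→d19:-→d20:-→d21:-→d22:-→d23:-→d24:-→d25:-→d26:-→d27:-→d28:-→d29:-→d30:-→d31:-→d32:H0  best=H0
  - 103.13.0.0/16 clear@16

== LOOKUPS ==
["H0","H2","H3","H3","H3","H1","H0"]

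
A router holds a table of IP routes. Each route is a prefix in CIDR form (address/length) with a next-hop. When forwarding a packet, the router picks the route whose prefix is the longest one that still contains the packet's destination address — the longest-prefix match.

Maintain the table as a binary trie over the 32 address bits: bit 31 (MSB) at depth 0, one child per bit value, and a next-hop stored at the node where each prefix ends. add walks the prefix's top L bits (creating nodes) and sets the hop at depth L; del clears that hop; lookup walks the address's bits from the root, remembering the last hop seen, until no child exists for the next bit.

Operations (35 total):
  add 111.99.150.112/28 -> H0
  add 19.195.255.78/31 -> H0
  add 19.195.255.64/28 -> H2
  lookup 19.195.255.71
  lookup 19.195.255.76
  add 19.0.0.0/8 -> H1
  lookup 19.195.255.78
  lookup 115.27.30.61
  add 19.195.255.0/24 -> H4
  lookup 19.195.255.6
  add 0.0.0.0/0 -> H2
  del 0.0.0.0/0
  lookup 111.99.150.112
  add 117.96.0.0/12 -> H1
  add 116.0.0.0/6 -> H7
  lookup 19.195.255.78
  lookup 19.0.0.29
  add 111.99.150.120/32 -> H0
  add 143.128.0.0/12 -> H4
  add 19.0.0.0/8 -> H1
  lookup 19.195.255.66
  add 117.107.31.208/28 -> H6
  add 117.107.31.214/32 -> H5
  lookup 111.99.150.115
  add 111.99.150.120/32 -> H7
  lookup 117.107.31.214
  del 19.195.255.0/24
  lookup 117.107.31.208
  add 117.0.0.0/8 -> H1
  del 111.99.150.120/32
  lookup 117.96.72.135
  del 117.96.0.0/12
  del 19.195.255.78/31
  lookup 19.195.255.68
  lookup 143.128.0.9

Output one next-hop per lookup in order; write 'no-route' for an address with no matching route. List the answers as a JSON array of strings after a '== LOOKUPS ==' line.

Apply in order:
  add 111.99.150.112/28 -> H0 at depth 28
  add 19.195.255.78/31 -> H0 at depth 31
  add 19.195.255.64/28 -> H2 at depth 28
  ? 19.195.255.71  path d0:-→d1:-→d2:-→d3:-→d4:-→d5:-→d6:-→d7:-→d8:-→d9:-→d10:-→d11:-→d12:-→d13:-→d14:-→d15:-→d16:-→d17:-→d18:-→d19:-→d20:-→d21:-→d22:-→d23:-→d24:-→d25:-→d26:-→d27:-→d28:H2  best=H2
  ? 19.195.255.76  path d0:-→d1:-→d2:-→d3:-→d4:-→d5:-→d6:-→d7:-→d8:-→d9:-→d10:-→d11:-→d12:-→d13:-→d14:-→d15:-→d16:-→d17:-→d18:-→d19:-→d20:-→d21:-→d22:-→d23:-→d24:-→d25:-→d26:-→d27:-→d28:H2→d29:-→d30:-  best=H2
  add 19.0.0.0/8 -> H1 at depth 8
  ? 19.195.255.78  path d0:-→d1:-→d2:-→d3:-→d4:-→d5:-→d6:-→d7:-→d8:H1→d9:-→d10:-→d11:-→d12:-→d13:-→d14:-→d15:-→d16:-→d17:-→d18:-→d19:-→d20:-→d21:-→d22:-→d23:-→d24:-→d25:-→d26:-→d27:-→d28:H2→d29:-→d30:-→d31:H0  best=H0
  ? 115.27.30.61  path d0:-→d1:-→d2:-→d3:-  best=no-route
  add 19.195.255.0/24 -> H4 at depth 24
  ? 19.195.255.6  path d0:-→d1:-→d2:-→d3:-→d4:-→d5:-→d6:-→d7:-→d8:H1→d9:-→d10:-→d11:-→d12:-→d13:-→d14:-→d15:-→d16:-→d17:-→d18:-→d19:-→d20:-→d21:-→d22:-→d23:-→d24:H4→d25:-  best=H4
  add 0.0.0.0/0 -> H2 at depth 0
  - 0.0.0.0/0 clear@0
  ? 111.99.150.112  path d0:-→d1:-→d2:-→d3:-→d4:-→d5:-→d6:-→d7:-→d8:-→d9:-→d10:-→d11:-→d12:-→d13:-→d14:-→d15:-→d16:-→d17:-→d18:-→d19:-→d20:-→d21:-→d22:-→d23:-→d24:-→d25:-→d26:-→d27:-→d28:H0  best=H0
  add 117.96.0.0/12 -> H1 at depth 12
  add 116.0.0.0/6 -> H7 at depth 6
  ? 19.195.255.78  path d0:-→d1:-→d2:-→d3:-→d4:-→d5:-→d6:-→d7:-→d8:H1→d9:-→d10:-→d11:-→d12:-→d13:-→d14:-→d15:-→d16:-→d17:-→d18:-→d19:-→d20:-→d21:-→d22:-→d23:-→d24:H4→d25:-→d26:-→d27:-→d28:H2→d29:-→d30:-→d31:H0  best=H0
  ? 19.0.0.29  path d0:-→d1:-→d2:-→d3:-→d4:-→d5:-→d6:-→d7:-→d8:H1  best=H1
  add 111.99.150.120/32 -> H0 at depth 32
  add 143.128.0.0/12 -> H4 at depth 12
  add 19.0.0.0/8 -> H1 at depth 8
  ? 19.195.255.66  path d0:-→d1:-→d2:-→d3:-→d4:-→d5:-→d6:-→d7:-→d8:H1→d9:-→d10:-→d11:-→d12:-→d13:-→d14:-→d15:-→d16:-→d17:-→d18:-→d19:-→d20:-→d21:-→d22:-→d23:-→d24:H4→d25:-→d26:-→d27:-→d28:H2  best=H2
  add 117.107.31.208/28 -> H6 at depth 28
  add 117.107.31.214/32 -> H5 at depth 32
  ? 111.99.150.115  path d0:-→d1:-→d2:-→d3:-→d4:-→d5:-→d6:-→d7:-→d8:-→d9:-→d10:-→d11:-→d12:-→d13:-→d14:-→d15:-→d16:-→d17:-→d18:-→d19:-→d20:-→d21:-→d22:-→d23:-→d24:-→d25:-→d26:-→d27:-→d28:H0  best=H0
  add 111.99.150.120/32 -> H7 at depth 32
  ? 117.107.31.214  path d0:-→d1:-→d2:-→d3:-→d4:-→d5:-→d6:H7→d7:-→d8:-→d9:-→d10:-→d11:-→d12:H1→d13:-→d14:-→d15:-→d16:-→d17:-→d18:-→d19:-→d20:-→d21:-→d22:-→d23:-→d24:-→d25:-→d26:-→d27:-→d28:H6→d29:-→d30:-→d31:-→d32:H5  best=H5
  - 19.195.255.0/24 clear@24
  ? 117.107.31.208  path d0:-→d1:-→d2:-→d3:-→d4:-→d5:-→d6:H7→d7:-→d8:-→d9:-→d10:-→d11:-→d12:H1→d13:-→d14:-→d15:-→d16:-→d17:-→d18:-→d19:-→d20:-→d21:-→d22:-→d23:-→d24:-→d25:-→d26:-→d27:-→d28:H6→d29:-  best=H6
  add 117.0.0.0/8 -> H1 at depth 8
  - 111.99.150.120/32 clear@32
  ? 117.96.72.135  path d0:-→d1:-→d2:-→d3:-→d4:-→d5:-→d6:H7→d7:-→d8:H1→d9:-→d10:-→d11:-→d12:H1  best=H1
  - 117.96.0.0/12 clear@12
  - 19.195.255.78/31 clear@31
  ? 19.195.255.68  path d0:-→d1:-→d2:-→d3:-→d4:-→d5:-→d6:-→d7:-→d8:H1→d9:-→d10:-→d11:-→d12:-→d13:-→d14:-→d15:-→d16:-→d17:-→d18:-→d19:-→d20:-→d21:-→d22:-→d23:-→d24:-→d25:-→d26:-→d27:-→d28:H2  best=H2
  ? 143.128.0.9  path d0:-→d1:-→d2:-→d3:-→d4:-→d5:-→d6:-→d7:-→d8:-→d9:-→d10:-→d11:-→d12:H4  best=H4

== LOOKUPS ==
["H2","H2","H0","no-route","H4","H0","H0","H1","H2","H0","H5","H6","H1","H2","H4"]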